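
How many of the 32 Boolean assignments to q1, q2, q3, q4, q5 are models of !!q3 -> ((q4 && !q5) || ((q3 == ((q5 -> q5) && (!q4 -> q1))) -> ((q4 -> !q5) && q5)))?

Initial set: {(!!q3 -> ((q4 && !q5) || ((q3 == ((q5 -> q5) && (!q4 -> q1))) -> ((q4 -> !q5) && q5))))}.
(!!q3 -> ((q4 && !q5) || ((q3 == ((q5 -> q5) && (!q4 -> q1))) -> ((q4 -> !q5) && q5)))): β-rule — branch into !!!q3  //  ((q4 && !q5) || ((q3 == ((q5 -> q5) && (!q4 -> q1))) -> ((q4 -> !q5) && q5))).
  branch 1 (add !!!q3):
    !!!q3: drop double negation, giving !q3.
    ○ open, literals {q3=false}.
  branch 2 (add ((q4 && !q5) || ((q3 == ((q5 -> q5) && (!q4 -> q1))) -> ((q4 -> !q5) && q5)))):
    ((q4 && !q5) || ((q3 == ((q5 -> q5) && (!q4 -> q1))) -> ((q4 -> !q5) && q5))): β-rule — branch into (q4 && !q5)  //  ((q3 == ((q5 -> q5) && (!q4 -> q1))) -> ((q4 -> !q5) && q5)).
      branch 2.1 (add (q4 && !q5)):
        (q4 && !q5): α-rule — add q4, !q5.
        ○ open, literals {q4=true, q5=false}.
      branch 2.2 (add ((q3 == ((q5 -> q5) && (!q4 -> q1))) -> ((q4 -> !q5) && q5))):
        ((q3 == ((q5 -> q5) && (!q4 -> q1))) -> ((q4 -> !q5) && q5)): β-rule — branch into !(q3 == ((q5 -> q5) && (!q4 -> q1)))  //  ((q4 -> !q5) && q5).
          branch 2.2.1 (add !(q3 == ((q5 -> q5) && (!q4 -> q1)))):
            !(q3 == ((q5 -> q5) && (!q4 -> q1))): β-rule — branch into q3, !((q5 -> q5) && (!q4 -> q1))  //  !q3, ((q5 -> q5) && (!q4 -> q1)).
              branch 2.2.1.1 (add q3, !((q5 -> q5) && (!q4 -> q1))):
                !((q5 -> q5) && (!q4 -> q1)): β-rule — branch into !(q5 -> q5)  //  !(!q4 -> q1).
                  branch 2.2.1.1.1 (add !(q5 -> q5)):
                    !(q5 -> q5): α-rule — add q5, !q5.
                    × closes — contains both q5 and !q5.
                  branch 2.2.1.1.2 (add !(!q4 -> q1)):
                    !(!q4 -> q1): α-rule — add !q4, !q1.
                    ○ open, literals {q1=false, q3=true, q4=false}.
              branch 2.2.1.2 (add !q3, ((q5 -> q5) && (!q4 -> q1))):
                ((q5 -> q5) && (!q4 -> q1)): α-rule — add (q5 -> q5), (!q4 -> q1).
                (q5 -> q5): β-rule — branch into !q5  //  q5.
                  branch 2.2.1.2.1 (add !q5):
                    (!q4 -> q1): β-rule — branch into !!q4  //  q1.
                      branch 2.2.1.2.1.1 (add !!q4):
                        ○ open, literals {q3=false, q4=true, q5=false}.
                      branch 2.2.1.2.1.2 (add q1):
                        ○ open, literals {q1=true, q3=false, q5=false}.
                  branch 2.2.1.2.2 (add q5):
                    (!q4 -> q1): β-rule — branch into !!q4  //  q1.
                      branch 2.2.1.2.2.1 (add !!q4):
                        ○ open, literals {q3=false, q4=true, q5=true}.
                      branch 2.2.1.2.2.2 (add q1):
                        ○ open, literals {q1=true, q3=false, q5=true}.
          branch 2.2.2 (add ((q4 -> !q5) && q5)):
            ((q4 -> !q5) && q5): α-rule — add (q4 -> !q5), q5.
            (q4 -> !q5): β-rule — branch into !q4  //  !q5.
              branch 2.2.2.1 (add !q4):
                ○ open, literals {q4=false, q5=true}.
              branch 2.2.2.2 (add !q5):
                × closes — contains both q5 and !q5.
2 branches closed, 8 open.
Each open branch fixes some atoms; the unmentioned ones are free. Counting distinct full assignments: branch {q3=false} (q1, q2, q4, q5) contributes 16 new; branch {q4=true, q5=false} (q1, q2, q3) contributes 4 new; branch {q1=false, q3=true, q4=false} (q2, q5) contributes 4 new; branch {q3=false, q4=true, q5=false} (q1, q2) contributes 0 new; branch {q1=true, q3=false, q5=false} (q2, q4) contributes 0 new; branch {q3=false, q4=true, q5=true} (q1, q2) contributes 0 new; branch {q1=true, q3=false, q5=true} (q2, q4) contributes 0 new; branch {q4=false, q5=true} (q1, q2, q3) contributes 2 new. Total: 26.

26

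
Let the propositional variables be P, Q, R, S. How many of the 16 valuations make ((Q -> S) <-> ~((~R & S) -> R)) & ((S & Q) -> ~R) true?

Initial set: {T (((Q -> S) <-> ~((~R & S) -> R)) & ((S & Q) -> ~R))}.
T (((Q -> S) <-> ~((~R & S) -> R)) & ((S & Q) -> ~R)): α-rule — add T ((Q -> S) <-> ~((~R & S) -> R)), T ((S & Q) -> ~R).
T ((Q -> S) <-> ~((~R & S) -> R)): β-rule — branch into T (Q -> S), T ~((~R & S) -> R)  //  F (Q -> S), F ~((~R & S) -> R).
  branch 1 (add T (Q -> S), T ~((~R & S) -> R)):
    T ~((~R & S) -> R): α-rule — add T (~R & S), F R.
    T (~R & S): α-rule — add T ~R, T S.
    T ((S & Q) -> ~R): β-rule — branch into F (S & Q)  //  T ~R.
      branch 1.1 (add F (S & Q)):
        T (Q -> S): β-rule — branch into F Q  //  T S.
          branch 1.1.1 (add F Q):
            F (S & Q): β-rule — branch into F S  //  F Q.
              branch 1.1.1.1 (add F S):
                × closes — contains both S and ~S.
              branch 1.1.1.2 (add F Q):
                ○ open, literals {Q=0, R=0, S=1}.
          branch 1.1.2 (add T S):
            F (S & Q): β-rule — branch into F S  //  F Q.
              branch 1.1.2.1 (add F S):
                × closes — contains both S and ~S.
              branch 1.1.2.2 (add F Q):
                ○ open, literals {Q=0, R=0, S=1}.
      branch 1.2 (add T ~R):
        T (Q -> S): β-rule — branch into F Q  //  T S.
          branch 1.2.1 (add F Q):
            ○ open, literals {Q=0, R=0, S=1}.
          branch 1.2.2 (add T S):
            ○ open, literals {R=0, S=1}.
  branch 2 (add F (Q -> S), F ~((~R & S) -> R)):
    F (Q -> S): α-rule — add T Q, F S.
    T ((S & Q) -> ~R): β-rule — branch into F (S & Q)  //  T ~R.
      branch 2.1 (add F (S & Q)):
        F ~((~R & S) -> R): β-rule — branch into F (~R & S)  //  T R.
          branch 2.1.1 (add F (~R & S)):
            F (S & Q): β-rule — branch into F S  //  F Q.
              branch 2.1.1.1 (add F S):
                F (~R & S): β-rule — branch into F ~R  //  F S.
                  branch 2.1.1.1.1 (add F ~R):
                    ○ open, literals {Q=1, R=1, S=0}.
                  branch 2.1.1.1.2 (add F S):
                    ○ open, literals {Q=1, S=0}.
              branch 2.1.1.2 (add F Q):
                × closes — contains both Q and ~Q.
          branch 2.1.2 (add T R):
            F (S & Q): β-rule — branch into F S  //  F Q.
              branch 2.1.2.1 (add F S):
                ○ open, literals {Q=1, R=1, S=0}.
              branch 2.1.2.2 (add F Q):
                × closes — contains both Q and ~Q.
      branch 2.2 (add T ~R):
        F ~((~R & S) -> R): β-rule — branch into F (~R & S)  //  T R.
          branch 2.2.1 (add F (~R & S)):
            F (~R & S): β-rule — branch into F ~R  //  F S.
              branch 2.2.1.1 (add F ~R):
                × closes — contains both R and ~R.
              branch 2.2.1.2 (add F S):
                ○ open, literals {Q=1, R=0, S=0}.
          branch 2.2.2 (add T R):
            × closes — contains both R and ~R.
6 branches closed, 8 open.
Each open branch fixes some atoms; the unmentioned ones are free. Counting distinct full assignments: branch {Q=0, R=0, S=1} (P) contributes 2 new; branch {Q=0, R=0, S=1} (P) contributes 0 new; branch {Q=0, R=0, S=1} (P) contributes 0 new; branch {R=0, S=1} (P, Q) contributes 2 new; branch {Q=1, R=1, S=0} (P) contributes 2 new; branch {Q=1, S=0} (P, R) contributes 2 new; branch {Q=1, R=1, S=0} (P) contributes 0 new; branch {Q=1, R=0, S=0} (P) contributes 0 new. Total: 8.

8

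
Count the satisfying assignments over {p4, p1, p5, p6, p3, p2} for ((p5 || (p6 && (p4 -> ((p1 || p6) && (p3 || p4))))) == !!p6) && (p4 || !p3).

Initial set: {(((p5 || (p6 && (p4 -> ((p1 || p6) && (p3 || p4))))) == !!p6) && (p4 || !p3))}.
(((p5 || (p6 && (p4 -> ((p1 || p6) && (p3 || p4))))) == !!p6) && (p4 || !p3)): α-rule — add ((p5 || (p6 && (p4 -> ((p1 || p6) && (p3 || p4))))) == !!p6), (p4 || !p3).
((p5 || (p6 && (p4 -> ((p1 || p6) && (p3 || p4))))) == !!p6): β-rule — branch into (p5 || (p6 && (p4 -> ((p1 || p6) && (p3 || p4))))), !!p6  //  !(p5 || (p6 && (p4 -> ((p1 || p6) && (p3 || p4))))), !!!p6.
  branch 1 (add (p5 || (p6 && (p4 -> ((p1 || p6) && (p3 || p4))))), !!p6):
    !!p6: drop double negation, giving p6.
    (p4 || !p3): β-rule — branch into p4  //  !p3.
      branch 1.1 (add p4):
        (p5 || (p6 && (p4 -> ((p1 || p6) && (p3 || p4))))): β-rule — branch into p5  //  (p6 && (p4 -> ((p1 || p6) && (p3 || p4)))).
          branch 1.1.1 (add p5):
            ○ open, literals {p4=T, p5=T, p6=T}.
          branch 1.1.2 (add (p6 && (p4 -> ((p1 || p6) && (p3 || p4))))):
            (p6 && (p4 -> ((p1 || p6) && (p3 || p4)))): α-rule — add p6, (p4 -> ((p1 || p6) && (p3 || p4))).
            (p4 -> ((p1 || p6) && (p3 || p4))): β-rule — branch into !p4  //  ((p1 || p6) && (p3 || p4)).
              branch 1.1.2.1 (add !p4):
                × closes — contains both p4 and !p4.
              branch 1.1.2.2 (add ((p1 || p6) && (p3 || p4))):
                ((p1 || p6) && (p3 || p4)): α-rule — add (p1 || p6), (p3 || p4).
                (p1 || p6): β-rule — branch into p1  //  p6.
                  branch 1.1.2.2.1 (add p1):
                    (p3 || p4): β-rule — branch into p3  //  p4.
                      branch 1.1.2.2.1.1 (add p3):
                        ○ open, literals {p1=T, p3=T, p4=T, p6=T}.
                      branch 1.1.2.2.1.2 (add p4):
                        ○ open, literals {p1=T, p4=T, p6=T}.
                  branch 1.1.2.2.2 (add p6):
                    (p3 || p4): β-rule — branch into p3  //  p4.
                      branch 1.1.2.2.2.1 (add p3):
                        ○ open, literals {p3=T, p4=T, p6=T}.
                      branch 1.1.2.2.2.2 (add p4):
                        ○ open, literals {p4=T, p6=T}.
      branch 1.2 (add !p3):
        (p5 || (p6 && (p4 -> ((p1 || p6) && (p3 || p4))))): β-rule — branch into p5  //  (p6 && (p4 -> ((p1 || p6) && (p3 || p4)))).
          branch 1.2.1 (add p5):
            ○ open, literals {p3=F, p5=T, p6=T}.
          branch 1.2.2 (add (p6 && (p4 -> ((p1 || p6) && (p3 || p4))))):
            (p6 && (p4 -> ((p1 || p6) && (p3 || p4)))): α-rule — add p6, (p4 -> ((p1 || p6) && (p3 || p4))).
            (p4 -> ((p1 || p6) && (p3 || p4))): β-rule — branch into !p4  //  ((p1 || p6) && (p3 || p4)).
              branch 1.2.2.1 (add !p4):
                ○ open, literals {p3=F, p4=F, p6=T}.
              branch 1.2.2.2 (add ((p1 || p6) && (p3 || p4))):
                ((p1 || p6) && (p3 || p4)): α-rule — add (p1 || p6), (p3 || p4).
                (p1 || p6): β-rule — branch into p1  //  p6.
                  branch 1.2.2.2.1 (add p1):
                    (p3 || p4): β-rule — branch into p3  //  p4.
                      branch 1.2.2.2.1.1 (add p3):
                        × closes — contains both p3 and !p3.
                      branch 1.2.2.2.1.2 (add p4):
                        ○ open, literals {p1=T, p3=F, p4=T, p6=T}.
                  branch 1.2.2.2.2 (add p6):
                    (p3 || p4): β-rule — branch into p3  //  p4.
                      branch 1.2.2.2.2.1 (add p3):
                        × closes — contains both p3 and !p3.
                      branch 1.2.2.2.2.2 (add p4):
                        ○ open, literals {p3=F, p4=T, p6=T}.
  branch 2 (add !(p5 || (p6 && (p4 -> ((p1 || p6) && (p3 || p4))))), !!!p6):
    !(p5 || (p6 && (p4 -> ((p1 || p6) && (p3 || p4))))): α-rule — add !p5, !(p6 && (p4 -> ((p1 || p6) && (p3 || p4)))).
    !!!p6: drop double negation, giving !p6.
    (p4 || !p3): β-rule — branch into p4  //  !p3.
      branch 2.1 (add p4):
        !(p6 && (p4 -> ((p1 || p6) && (p3 || p4)))): β-rule — branch into !p6  //  !(p4 -> ((p1 || p6) && (p3 || p4))).
          branch 2.1.1 (add !p6):
            ○ open, literals {p4=T, p5=F, p6=F}.
          branch 2.1.2 (add !(p4 -> ((p1 || p6) && (p3 || p4)))):
            !(p4 -> ((p1 || p6) && (p3 || p4))): α-rule — add p4, !((p1 || p6) && (p3 || p4)).
            !((p1 || p6) && (p3 || p4)): β-rule — branch into !(p1 || p6)  //  !(p3 || p4).
              branch 2.1.2.1 (add !(p1 || p6)):
                !(p1 || p6): α-rule — add !p1, !p6.
                ○ open, literals {p1=F, p4=T, p5=F, p6=F}.
              branch 2.1.2.2 (add !(p3 || p4)):
                !(p3 || p4): α-rule — add !p3, !p4.
                × closes — contains both p4 and !p4.
      branch 2.2 (add !p3):
        !(p6 && (p4 -> ((p1 || p6) && (p3 || p4)))): β-rule — branch into !p6  //  !(p4 -> ((p1 || p6) && (p3 || p4))).
          branch 2.2.1 (add !p6):
            ○ open, literals {p3=F, p5=F, p6=F}.
          branch 2.2.2 (add !(p4 -> ((p1 || p6) && (p3 || p4)))):
            !(p4 -> ((p1 || p6) && (p3 || p4))): α-rule — add p4, !((p1 || p6) && (p3 || p4)).
            !((p1 || p6) && (p3 || p4)): β-rule — branch into !(p1 || p6)  //  !(p3 || p4).
              branch 2.2.2.1 (add !(p1 || p6)):
                !(p1 || p6): α-rule — add !p1, !p6.
                ○ open, literals {p1=F, p3=F, p4=T, p5=F, p6=F}.
              branch 2.2.2.2 (add !(p3 || p4)):
                !(p3 || p4): α-rule — add !p3, !p4.
                × closes — contains both p4 and !p4.
5 branches closed, 13 open.
Each open branch fixes some atoms; the unmentioned ones are free. Counting distinct full assignments: branch {p4=T, p5=T, p6=T} (p1, p3, p2) contributes 8 new; branch {p1=T, p3=T, p4=T, p6=T} (p5, p2) contributes 2 new; branch {p1=T, p4=T, p6=T} (p5, p3, p2) contributes 2 new; branch {p3=T, p4=T, p6=T} (p1, p5, p2) contributes 2 new; branch {p4=T, p6=T} (p1, p5, p3, p2) contributes 2 new; branch {p3=F, p5=T, p6=T} (p4, p1, p2) contributes 4 new; branch {p3=F, p4=F, p6=T} (p1, p5, p2) contributes 4 new; branch {p1=T, p3=F, p4=T, p6=T} (p5, p2) contributes 0 new; branch {p3=F, p4=T, p6=T} (p1, p5, p2) contributes 0 new; branch {p4=T, p5=F, p6=F} (p1, p3, p2) contributes 8 new; branch {p1=F, p4=T, p5=F, p6=F} (p3, p2) contributes 0 new; branch {p3=F, p5=F, p6=F} (p4, p1, p2) contributes 4 new; branch {p1=F, p3=F, p4=T, p5=F, p6=F} (p2) contributes 0 new. Total: 36.

36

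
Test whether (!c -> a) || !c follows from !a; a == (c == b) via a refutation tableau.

Initial set: {!a; (a == (c == b)); !((!c -> a) || !c)}.
!((!c -> a) || !c): α-rule — add !(!c -> a), !!c.
!(!c -> a): α-rule — add !c, !a.
× closes — contains both c and !c.
All 1 branch closes.
Every branch closed, so the premises entail the conclusion.

Yes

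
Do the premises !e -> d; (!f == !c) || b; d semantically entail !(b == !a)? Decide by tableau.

Initial set: {(!e -> d); ((!f == !c) || b); d; !!(b == !a)}.
(!e -> d): β-rule — branch into !!e  //  d.
  branch 1 (add !!e):
    ((!f == !c) || b): β-rule — branch into (!f == !c)  //  b.
      branch 1.1 (add (!f == !c)):
        !!(b == !a): β-rule — branch into b, !a  //  !b, !!a.
          branch 1.1.1 (add b, !a):
            (!f == !c): β-rule — branch into !f, !c  //  !!f, !!c.
              branch 1.1.1.1 (add !f, !c):
                ○ open, literals {a=F, b=T, c=F, d=T, e=T, f=F}.
              branch 1.1.1.2 (add !!f, !!c):
                ○ open, literals {a=F, b=T, c=T, d=T, e=T, f=T}.
          branch 1.1.2 (add !b, !!a):
            (!f == !c): β-rule — branch into !f, !c  //  !!f, !!c.
              branch 1.1.2.1 (add !f, !c):
                ○ open, literals {a=T, b=F, c=F, d=T, e=T, f=F}.
              branch 1.1.2.2 (add !!f, !!c):
                ○ open, literals {a=T, b=F, c=T, d=T, e=T, f=T}.
      branch 1.2 (add b):
        !!(b == !a): β-rule — branch into b, !a  //  !b, !!a.
          branch 1.2.1 (add b, !a):
            ○ open, literals {a=F, b=T, d=T, e=T}.
          branch 1.2.2 (add !b, !!a):
            × closes — contains both b and !b.
  branch 2 (add d):
    ((!f == !c) || b): β-rule — branch into (!f == !c)  //  b.
      branch 2.1 (add (!f == !c)):
        !!(b == !a): β-rule — branch into b, !a  //  !b, !!a.
          branch 2.1.1 (add b, !a):
            (!f == !c): β-rule — branch into !f, !c  //  !!f, !!c.
              branch 2.1.1.1 (add !f, !c):
                ○ open, literals {a=F, b=T, c=F, d=T, f=F}.
              branch 2.1.1.2 (add !!f, !!c):
                ○ open, literals {a=F, b=T, c=T, d=T, f=T}.
          branch 2.1.2 (add !b, !!a):
            (!f == !c): β-rule — branch into !f, !c  //  !!f, !!c.
              branch 2.1.2.1 (add !f, !c):
                ○ open, literals {a=T, b=F, c=F, d=T, f=F}.
              branch 2.1.2.2 (add !!f, !!c):
                ○ open, literals {a=T, b=F, c=T, d=T, f=T}.
      branch 2.2 (add b):
        !!(b == !a): β-rule — branch into b, !a  //  !b, !!a.
          branch 2.2.1 (add b, !a):
            ○ open, literals {a=F, b=T, d=T}.
          branch 2.2.2 (add !b, !!a):
            × closes — contains both b and !b.
2 branches closed, 10 open.
An open branch gives a countermodel: a=F, b=T, c=F, d=T, e=T, f=F (unmentioned atoms arbitrary); the premises hold there but the conclusion fails.

No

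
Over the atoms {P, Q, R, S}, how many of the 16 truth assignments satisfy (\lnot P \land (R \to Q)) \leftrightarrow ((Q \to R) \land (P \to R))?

8

Initial set: {((\lnot P \land (R \to Q)) \leftrightarrow ((Q \to R) \land (P \to R)))}.
((\lnot P \land (R \to Q)) \leftrightarrow ((Q \to R) \land (P \to R))): β-rule — branch into (\lnot P \land (R \to Q)), ((Q \to R) \land (P \to R))  //  \lnot (\lnot P \land (R \to Q)), \lnot ((Q \to R) \land (P \to R)).
  branch 1 (add (\lnot P \land (R \to Q)), ((Q \to R) \land (P \to R))):
    (\lnot P \land (R \to Q)): α-rule — add \lnot P, (R \to Q).
    ((Q \to R) \land (P \to R)): α-rule — add (Q \to R), (P \to R).
    (R \to Q): β-rule — branch into \lnot R  //  Q.
      branch 1.1 (add \lnot R):
        (Q \to R): β-rule — branch into \lnot Q  //  R.
          branch 1.1.1 (add \lnot Q):
            (P \to R): β-rule — branch into \lnot P  //  R.
              branch 1.1.1.1 (add \lnot P):
                ○ open, literals {P=false, Q=false, R=false}.
              branch 1.1.1.2 (add R):
                × closes — contains both R and \lnot R.
          branch 1.1.2 (add R):
            × closes — contains both R and \lnot R.
      branch 1.2 (add Q):
        (Q \to R): β-rule — branch into \lnot Q  //  R.
          branch 1.2.1 (add \lnot Q):
            × closes — contains both Q and \lnot Q.
          branch 1.2.2 (add R):
            (P \to R): β-rule — branch into \lnot P  //  R.
              branch 1.2.2.1 (add \lnot P):
                ○ open, literals {P=false, Q=true, R=true}.
              branch 1.2.2.2 (add R):
                ○ open, literals {P=false, Q=true, R=true}.
  branch 2 (add \lnot (\lnot P \land (R \to Q)), \lnot ((Q \to R) \land (P \to R))):
    \lnot (\lnot P \land (R \to Q)): β-rule — branch into \lnot \lnot P  //  \lnot (R \to Q).
      branch 2.1 (add \lnot \lnot P):
        \lnot ((Q \to R) \land (P \to R)): β-rule — branch into \lnot (Q \to R)  //  \lnot (P \to R).
          branch 2.1.1 (add \lnot (Q \to R)):
            \lnot (Q \to R): α-rule — add Q, \lnot R.
            ○ open, literals {P=true, Q=true, R=false}.
          branch 2.1.2 (add \lnot (P \to R)):
            \lnot (P \to R): α-rule — add P, \lnot R.
            ○ open, literals {P=true, R=false}.
      branch 2.2 (add \lnot (R \to Q)):
        \lnot (R \to Q): α-rule — add R, \lnot Q.
        \lnot ((Q \to R) \land (P \to R)): β-rule — branch into \lnot (Q \to R)  //  \lnot (P \to R).
          branch 2.2.1 (add \lnot (Q \to R)):
            \lnot (Q \to R): α-rule — add Q, \lnot R.
            × closes — contains both Q and \lnot Q.
          branch 2.2.2 (add \lnot (P \to R)):
            \lnot (P \to R): α-rule — add P, \lnot R.
            × closes — contains both R and \lnot R.
5 branches closed, 5 open.
Each open branch fixes some atoms; the unmentioned ones are free. Counting distinct full assignments: branch {P=false, Q=false, R=false} (S) contributes 2 new; branch {P=false, Q=true, R=true} (S) contributes 2 new; branch {P=false, Q=true, R=true} (S) contributes 0 new; branch {P=true, Q=true, R=false} (S) contributes 2 new; branch {P=true, R=false} (Q, S) contributes 2 new. Total: 8.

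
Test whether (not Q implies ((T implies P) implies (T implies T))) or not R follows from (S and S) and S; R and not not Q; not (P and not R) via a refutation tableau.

Yes

Initial set: {T ((S and S) and S); T (R and not not Q); T not (P and not R); F ((not Q implies ((T implies P) implies (T implies T))) or not R)}.
T ((S and S) and S): α-rule — add T (S and S), T S.
T (R and not not Q): α-rule — add T R, T not not Q.
F ((not Q implies ((T implies P) implies (T implies T))) or not R): α-rule — add F (not Q implies ((T implies P) implies (T implies T))), F not R.
T (S and S): α-rule — add T S, T S.
T not not Q: drop double negation, giving T Q.
F (not Q implies ((T implies P) implies (T implies T))): α-rule — add T not Q, F ((T implies P) implies (T implies T)).
× closes — contains both Q and not Q.
All 1 branch closes.
Every branch closed, so the premises entail the conclusion.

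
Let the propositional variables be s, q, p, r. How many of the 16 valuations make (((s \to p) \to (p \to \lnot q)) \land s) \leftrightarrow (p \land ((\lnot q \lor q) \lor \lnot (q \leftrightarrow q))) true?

6

Initial set: {((((s \to p) \to (p \to \lnot q)) \land s) \leftrightarrow (p \land ((\lnot q \lor q) \lor \lnot (q \leftrightarrow q))))}.
((((s \to p) \to (p \to \lnot q)) \land s) \leftrightarrow (p \land ((\lnot q \lor q) \lor \lnot (q \leftrightarrow q)))): β-rule — branch into (((s \to p) \to (p \to \lnot q)) \land s), (p \land ((\lnot q \lor q) \lor \lnot (q \leftrightarrow q)))  //  \lnot (((s \to p) \to (p \to \lnot q)) \land s), \lnot (p \land ((\lnot q \lor q) \lor \lnot (q \leftrightarrow q))).
  branch 1 (add (((s \to p) \to (p \to \lnot q)) \land s), (p \land ((\lnot q \lor q) \lor \lnot (q \leftrightarrow q)))):
    (((s \to p) \to (p \to \lnot q)) \land s): α-rule — add ((s \to p) \to (p \to \lnot q)), s.
    (p \land ((\lnot q \lor q) \lor \lnot (q \leftrightarrow q))): α-rule — add p, ((\lnot q \lor q) \lor \lnot (q \leftrightarrow q)).
    ((s \to p) \to (p \to \lnot q)): β-rule — branch into \lnot (s \to p)  //  (p \to \lnot q).
      branch 1.1 (add \lnot (s \to p)):
        \lnot (s \to p): α-rule — add s, \lnot p.
        × closes — contains both p and \lnot p.
      branch 1.2 (add (p \to \lnot q)):
        ((\lnot q \lor q) \lor \lnot (q \leftrightarrow q)): β-rule — branch into (\lnot q \lor q)  //  \lnot (q \leftrightarrow q).
          branch 1.2.1 (add (\lnot q \lor q)):
            (p \to \lnot q): β-rule — branch into \lnot p  //  \lnot q.
              branch 1.2.1.1 (add \lnot p):
                × closes — contains both p and \lnot p.
              branch 1.2.1.2 (add \lnot q):
                (\lnot q \lor q): β-rule — branch into \lnot q  //  q.
                  branch 1.2.1.2.1 (add \lnot q):
                    ○ open, literals {p=1, q=0, s=1}.
                  branch 1.2.1.2.2 (add q):
                    × closes — contains both q and \lnot q.
          branch 1.2.2 (add \lnot (q \leftrightarrow q)):
            (p \to \lnot q): β-rule — branch into \lnot p  //  \lnot q.
              branch 1.2.2.1 (add \lnot p):
                × closes — contains both p and \lnot p.
              branch 1.2.2.2 (add \lnot q):
                \lnot (q \leftrightarrow q): β-rule — branch into q, \lnot q  //  \lnot q, q.
                  branch 1.2.2.2.1 (add q, \lnot q):
                    × closes — contains both q and \lnot q.
                  branch 1.2.2.2.2 (add \lnot q, q):
                    × closes — contains both q and \lnot q.
  branch 2 (add \lnot (((s \to p) \to (p \to \lnot q)) \land s), \lnot (p \land ((\lnot q \lor q) \lor \lnot (q \leftrightarrow q)))):
    \lnot (((s \to p) \to (p \to \lnot q)) \land s): β-rule — branch into \lnot ((s \to p) \to (p \to \lnot q))  //  \lnot s.
      branch 2.1 (add \lnot ((s \to p) \to (p \to \lnot q))):
        \lnot ((s \to p) \to (p \to \lnot q)): α-rule — add (s \to p), \lnot (p \to \lnot q).
        \lnot (p \to \lnot q): α-rule — add p, \lnot \lnot q.
        \lnot (p \land ((\lnot q \lor q) \lor \lnot (q \leftrightarrow q))): β-rule — branch into \lnot p  //  \lnot ((\lnot q \lor q) \lor \lnot (q \leftrightarrow q)).
          branch 2.1.1 (add \lnot p):
            × closes — contains both p and \lnot p.
          branch 2.1.2 (add \lnot ((\lnot q \lor q) \lor \lnot (q \leftrightarrow q))):
            \lnot ((\lnot q \lor q) \lor \lnot (q \leftrightarrow q)): α-rule — add \lnot (\lnot q \lor q), \lnot \lnot (q \leftrightarrow q).
            \lnot (\lnot q \lor q): α-rule — add \lnot \lnot q, \lnot q.
            × closes — contains both q and \lnot q.
      branch 2.2 (add \lnot s):
        \lnot (p \land ((\lnot q \lor q) \lor \lnot (q \leftrightarrow q))): β-rule — branch into \lnot p  //  \lnot ((\lnot q \lor q) \lor \lnot (q \leftrightarrow q)).
          branch 2.2.1 (add \lnot p):
            ○ open, literals {p=0, s=0}.
          branch 2.2.2 (add \lnot ((\lnot q \lor q) \lor \lnot (q \leftrightarrow q))):
            \lnot ((\lnot q \lor q) \lor \lnot (q \leftrightarrow q)): α-rule — add \lnot (\lnot q \lor q), \lnot \lnot (q \leftrightarrow q).
            \lnot (\lnot q \lor q): α-rule — add \lnot \lnot q, \lnot q.
            × closes — contains both q and \lnot q.
9 branches closed, 2 open.
Each open branch fixes some atoms; the unmentioned ones are free. Counting distinct full assignments: branch {p=1, q=0, s=1} (r) contributes 2 new; branch {p=0, s=0} (q, r) contributes 4 new. Total: 6.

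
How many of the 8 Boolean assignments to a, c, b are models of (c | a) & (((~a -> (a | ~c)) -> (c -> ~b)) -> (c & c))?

4

Initial set: {((c | a) & (((~a -> (a | ~c)) -> (c -> ~b)) -> (c & c)))}.
((c | a) & (((~a -> (a | ~c)) -> (c -> ~b)) -> (c & c))): α-rule — add (c | a), (((~a -> (a | ~c)) -> (c -> ~b)) -> (c & c)).
(c | a): β-rule — branch into c  //  a.
  branch 1 (add c):
    (((~a -> (a | ~c)) -> (c -> ~b)) -> (c & c)): β-rule — branch into ~((~a -> (a | ~c)) -> (c -> ~b))  //  (c & c).
      branch 1.1 (add ~((~a -> (a | ~c)) -> (c -> ~b))):
        ~((~a -> (a | ~c)) -> (c -> ~b)): α-rule — add (~a -> (a | ~c)), ~(c -> ~b).
        ~(c -> ~b): α-rule — add c, ~~b.
        (~a -> (a | ~c)): β-rule — branch into ~~a  //  (a | ~c).
          branch 1.1.1 (add ~~a):
            ○ open, literals {a=T, b=T, c=T}.
          branch 1.1.2 (add (a | ~c)):
            (a | ~c): β-rule — branch into a  //  ~c.
              branch 1.1.2.1 (add a):
                ○ open, literals {a=T, b=T, c=T}.
              branch 1.1.2.2 (add ~c):
                × closes — contains both c and ~c.
      branch 1.2 (add (c & c)):
        (c & c): α-rule — add c, c.
        ○ open, literals {c=T}.
  branch 2 (add a):
    (((~a -> (a | ~c)) -> (c -> ~b)) -> (c & c)): β-rule — branch into ~((~a -> (a | ~c)) -> (c -> ~b))  //  (c & c).
      branch 2.1 (add ~((~a -> (a | ~c)) -> (c -> ~b))):
        ~((~a -> (a | ~c)) -> (c -> ~b)): α-rule — add (~a -> (a | ~c)), ~(c -> ~b).
        ~(c -> ~b): α-rule — add c, ~~b.
        (~a -> (a | ~c)): β-rule — branch into ~~a  //  (a | ~c).
          branch 2.1.1 (add ~~a):
            ○ open, literals {a=T, b=T, c=T}.
          branch 2.1.2 (add (a | ~c)):
            (a | ~c): β-rule — branch into a  //  ~c.
              branch 2.1.2.1 (add a):
                ○ open, literals {a=T, b=T, c=T}.
              branch 2.1.2.2 (add ~c):
                × closes — contains both c and ~c.
      branch 2.2 (add (c & c)):
        (c & c): α-rule — add c, c.
        ○ open, literals {a=T, c=T}.
2 branches closed, 6 open.
Each open branch fixes some atoms; the unmentioned ones are free. Counting distinct full assignments: branch {a=T, b=T, c=T} (none free) contributes 1 new; branch {a=T, b=T, c=T} (none free) contributes 0 new; branch {c=T} (a, b) contributes 3 new; branch {a=T, b=T, c=T} (none free) contributes 0 new; branch {a=T, b=T, c=T} (none free) contributes 0 new; branch {a=T, c=T} (b) contributes 0 new. Total: 4.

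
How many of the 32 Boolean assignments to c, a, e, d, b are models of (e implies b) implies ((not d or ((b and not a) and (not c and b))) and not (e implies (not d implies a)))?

10

Initial set: {((e implies b) implies ((not d or ((b and not a) and (not c and b))) and not (e implies (not d implies a))))}.
((e implies b) implies ((not d or ((b and not a) and (not c and b))) and not (e implies (not d implies a)))): β-rule — branch into not (e implies b)  //  ((not d or ((b and not a) and (not c and b))) and not (e implies (not d implies a))).
  branch 1 (add not (e implies b)):
    not (e implies b): α-rule — add e, not b.
    ○ open, literals {b=false, e=true}.
  branch 2 (add ((not d or ((b and not a) and (not c and b))) and not (e implies (not d implies a)))):
    ((not d or ((b and not a) and (not c and b))) and not (e implies (not d implies a))): α-rule — add (not d or ((b and not a) and (not c and b))), not (e implies (not d implies a)).
    not (e implies (not d implies a)): α-rule — add e, not (not d implies a).
    not (not d implies a): α-rule — add not d, not a.
    (not d or ((b and not a) and (not c and b))): β-rule — branch into not d  //  ((b and not a) and (not c and b)).
      branch 2.1 (add not d):
        ○ open, literals {a=false, d=false, e=true}.
      branch 2.2 (add ((b and not a) and (not c and b))):
        ((b and not a) and (not c and b)): α-rule — add (b and not a), (not c and b).
        (b and not a): α-rule — add b, not a.
        (not c and b): α-rule — add not c, b.
        ○ open, literals {a=false, b=true, c=false, d=false, e=true}.
0 branches closed, 3 open.
Each open branch fixes some atoms; the unmentioned ones are free. Counting distinct full assignments: branch {b=false, e=true} (c, a, d) contributes 8 new; branch {a=false, d=false, e=true} (c, b) contributes 2 new; branch {a=false, b=true, c=false, d=false, e=true} (none free) contributes 0 new. Total: 10.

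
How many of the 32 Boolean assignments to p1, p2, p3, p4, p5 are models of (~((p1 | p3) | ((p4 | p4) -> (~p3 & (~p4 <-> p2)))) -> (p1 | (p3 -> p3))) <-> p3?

16

Initial set: {T ((~((p1 | p3) | ((p4 | p4) -> (~p3 & (~p4 <-> p2)))) -> (p1 | (p3 -> p3))) <-> p3)}.
T ((~((p1 | p3) | ((p4 | p4) -> (~p3 & (~p4 <-> p2)))) -> (p1 | (p3 -> p3))) <-> p3): β-rule — branch into T (~((p1 | p3) | ((p4 | p4) -> (~p3 & (~p4 <-> p2)))) -> (p1 | (p3 -> p3))), T p3  //  F (~((p1 | p3) | ((p4 | p4) -> (~p3 & (~p4 <-> p2)))) -> (p1 | (p3 -> p3))), F p3.
  branch 1 (add T (~((p1 | p3) | ((p4 | p4) -> (~p3 & (~p4 <-> p2)))) -> (p1 | (p3 -> p3))), T p3):
    T (~((p1 | p3) | ((p4 | p4) -> (~p3 & (~p4 <-> p2)))) -> (p1 | (p3 -> p3))): β-rule — branch into F ~((p1 | p3) | ((p4 | p4) -> (~p3 & (~p4 <-> p2))))  //  T (p1 | (p3 -> p3)).
      branch 1.1 (add F ~((p1 | p3) | ((p4 | p4) -> (~p3 & (~p4 <-> p2))))):
        F ~((p1 | p3) | ((p4 | p4) -> (~p3 & (~p4 <-> p2)))): β-rule — branch into T (p1 | p3)  //  T ((p4 | p4) -> (~p3 & (~p4 <-> p2))).
          branch 1.1.1 (add T (p1 | p3)):
            T (p1 | p3): β-rule — branch into T p1  //  T p3.
              branch 1.1.1.1 (add T p1):
                ○ open, literals {p1=1, p3=1}.
              branch 1.1.1.2 (add T p3):
                ○ open, literals {p3=1}.
          branch 1.1.2 (add T ((p4 | p4) -> (~p3 & (~p4 <-> p2)))):
            T ((p4 | p4) -> (~p3 & (~p4 <-> p2))): β-rule — branch into F (p4 | p4)  //  T (~p3 & (~p4 <-> p2)).
              branch 1.1.2.1 (add F (p4 | p4)):
                F (p4 | p4): α-rule — add F p4, F p4.
                ○ open, literals {p3=1, p4=0}.
              branch 1.1.2.2 (add T (~p3 & (~p4 <-> p2))):
                T (~p3 & (~p4 <-> p2)): α-rule — add T ~p3, T (~p4 <-> p2).
                × closes — contains both p3 and ~p3.
      branch 1.2 (add T (p1 | (p3 -> p3))):
        T (p1 | (p3 -> p3)): β-rule — branch into T p1  //  T (p3 -> p3).
          branch 1.2.1 (add T p1):
            ○ open, literals {p1=1, p3=1}.
          branch 1.2.2 (add T (p3 -> p3)):
            T (p3 -> p3): β-rule — branch into F p3  //  T p3.
              branch 1.2.2.1 (add F p3):
                × closes — contains both p3 and ~p3.
              branch 1.2.2.2 (add T p3):
                ○ open, literals {p3=1}.
  branch 2 (add F (~((p1 | p3) | ((p4 | p4) -> (~p3 & (~p4 <-> p2)))) -> (p1 | (p3 -> p3))), F p3):
    F (~((p1 | p3) | ((p4 | p4) -> (~p3 & (~p4 <-> p2)))) -> (p1 | (p3 -> p3))): α-rule — add T ~((p1 | p3) | ((p4 | p4) -> (~p3 & (~p4 <-> p2)))), F (p1 | (p3 -> p3)).
    T ~((p1 | p3) | ((p4 | p4) -> (~p3 & (~p4 <-> p2)))): α-rule — add F (p1 | p3), F ((p4 | p4) -> (~p3 & (~p4 <-> p2))).
    F (p1 | (p3 -> p3)): α-rule — add F p1, F (p3 -> p3).
    F (p1 | p3): α-rule — add F p1, F p3.
    F ((p4 | p4) -> (~p3 & (~p4 <-> p2))): α-rule — add T (p4 | p4), F (~p3 & (~p4 <-> p2)).
    F (p3 -> p3): α-rule — add T p3, F p3.
    × closes — contains both p3 and ~p3.
3 branches closed, 5 open.
Each open branch fixes some atoms; the unmentioned ones are free. Counting distinct full assignments: branch {p1=1, p3=1} (p2, p4, p5) contributes 8 new; branch {p3=1} (p1, p2, p4, p5) contributes 8 new; branch {p3=1, p4=0} (p1, p2, p5) contributes 0 new; branch {p1=1, p3=1} (p2, p4, p5) contributes 0 new; branch {p3=1} (p1, p2, p4, p5) contributes 0 new. Total: 16.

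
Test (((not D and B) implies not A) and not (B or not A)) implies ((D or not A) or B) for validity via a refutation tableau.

Not valid

Assume the negation and expand:
Initial set: {not ((((not D and B) implies not A) and not (B or not A)) implies ((D or not A) or B))}.
not ((((not D and B) implies not A) and not (B or not A)) implies ((D or not A) or B)): α-rule — add (((not D and B) implies not A) and not (B or not A)), not ((D or not A) or B).
(((not D and B) implies not A) and not (B or not A)): α-rule — add ((not D and B) implies not A), not (B or not A).
not ((D or not A) or B): α-rule — add not (D or not A), not B.
not (B or not A): α-rule — add not B, not not A.
not (D or not A): α-rule — add not D, not not A.
((not D and B) implies not A): β-rule — branch into not (not D and B)  //  not A.
  branch 1 (add not (not D and B)):
    not (not D and B): β-rule — branch into not not D  //  not B.
      branch 1.1 (add not not D):
        × closes — contains both D and not D.
      branch 1.2 (add not B):
        ○ open, literals {A=1, B=0, D=0}.
  branch 2 (add not A):
    × closes — contains both A and not A.
2 branches closed, 1 open.
An open branch gives a countermodel: A=1, B=0, D=0 (unmentioned atoms arbitrary); under it the original formula is false.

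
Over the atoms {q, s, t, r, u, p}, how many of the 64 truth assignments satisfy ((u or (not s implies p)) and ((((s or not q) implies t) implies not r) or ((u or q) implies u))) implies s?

Initial set: {(((u or (not s implies p)) and ((((s or not q) implies t) implies not r) or ((u or q) implies u))) implies s)}.
(((u or (not s implies p)) and ((((s or not q) implies t) implies not r) or ((u or q) implies u))) implies s): β-rule — branch into not ((u or (not s implies p)) and ((((s or not q) implies t) implies not r) or ((u or q) implies u)))  //  s.
  branch 1 (add not ((u or (not s implies p)) and ((((s or not q) implies t) implies not r) or ((u or q) implies u)))):
    not ((u or (not s implies p)) and ((((s or not q) implies t) implies not r) or ((u or q) implies u))): β-rule — branch into not (u or (not s implies p))  //  not ((((s or not q) implies t) implies not r) or ((u or q) implies u)).
      branch 1.1 (add not (u or (not s implies p))):
        not (u or (not s implies p)): α-rule — add not u, not (not s implies p).
        not (not s implies p): α-rule — add not s, not p.
        ○ open, literals {p=F, s=F, u=F}.
      branch 1.2 (add not ((((s or not q) implies t) implies not r) or ((u or q) implies u))):
        not ((((s or not q) implies t) implies not r) or ((u or q) implies u)): α-rule — add not (((s or not q) implies t) implies not r), not ((u or q) implies u).
        not (((s or not q) implies t) implies not r): α-rule — add ((s or not q) implies t), not not r.
        not ((u or q) implies u): α-rule — add (u or q), not u.
        ((s or not q) implies t): β-rule — branch into not (s or not q)  //  t.
          branch 1.2.1 (add not (s or not q)):
            not (s or not q): α-rule — add not s, not not q.
            (u or q): β-rule — branch into u  //  q.
              branch 1.2.1.1 (add u):
                × closes — contains both u and not u.
              branch 1.2.1.2 (add q):
                ○ open, literals {q=T, r=T, s=F, u=F}.
          branch 1.2.2 (add t):
            (u or q): β-rule — branch into u  //  q.
              branch 1.2.2.1 (add u):
                × closes — contains both u and not u.
              branch 1.2.2.2 (add q):
                ○ open, literals {q=T, r=T, t=T, u=F}.
  branch 2 (add s):
    ○ open, literals {s=T}.
2 branches closed, 4 open.
Each open branch fixes some atoms; the unmentioned ones are free. Counting distinct full assignments: branch {p=F, s=F, u=F} (q, t, r) contributes 8 new; branch {q=T, r=T, s=F, u=F} (t, p) contributes 2 new; branch {q=T, r=T, t=T, u=F} (s, p) contributes 2 new; branch {s=T} (q, t, r, u, p) contributes 30 new. Total: 42.

42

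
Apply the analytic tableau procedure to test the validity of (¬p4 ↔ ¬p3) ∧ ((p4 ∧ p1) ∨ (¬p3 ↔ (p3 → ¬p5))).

Not valid

Assume the negation and expand:
Initial set: {¬((¬p4 ↔ ¬p3) ∧ ((p4 ∧ p1) ∨ (¬p3 ↔ (p3 → ¬p5))))}.
¬((¬p4 ↔ ¬p3) ∧ ((p4 ∧ p1) ∨ (¬p3 ↔ (p3 → ¬p5)))): β-rule — branch into ¬(¬p4 ↔ ¬p3)  //  ¬((p4 ∧ p1) ∨ (¬p3 ↔ (p3 → ¬p5))).
  branch 1 (add ¬(¬p4 ↔ ¬p3)):
    ¬(¬p4 ↔ ¬p3): β-rule — branch into ¬p4, ¬¬p3  //  ¬¬p4, ¬p3.
      branch 1.1 (add ¬p4, ¬¬p3):
        ○ open, literals {p3=1, p4=0}.
      branch 1.2 (add ¬¬p4, ¬p3):
        ○ open, literals {p3=0, p4=1}.
  branch 2 (add ¬((p4 ∧ p1) ∨ (¬p3 ↔ (p3 → ¬p5)))):
    ¬((p4 ∧ p1) ∨ (¬p3 ↔ (p3 → ¬p5))): α-rule — add ¬(p4 ∧ p1), ¬(¬p3 ↔ (p3 → ¬p5)).
    ¬(p4 ∧ p1): β-rule — branch into ¬p4  //  ¬p1.
      branch 2.1 (add ¬p4):
        ¬(¬p3 ↔ (p3 → ¬p5)): β-rule — branch into ¬p3, ¬(p3 → ¬p5)  //  ¬¬p3, (p3 → ¬p5).
          branch 2.1.1 (add ¬p3, ¬(p3 → ¬p5)):
            ¬(p3 → ¬p5): α-rule — add p3, ¬¬p5.
            × closes — contains both p3 and ¬p3.
          branch 2.1.2 (add ¬¬p3, (p3 → ¬p5)):
            (p3 → ¬p5): β-rule — branch into ¬p3  //  ¬p5.
              branch 2.1.2.1 (add ¬p3):
                × closes — contains both p3 and ¬p3.
              branch 2.1.2.2 (add ¬p5):
                ○ open, literals {p3=1, p4=0, p5=0}.
      branch 2.2 (add ¬p1):
        ¬(¬p3 ↔ (p3 → ¬p5)): β-rule — branch into ¬p3, ¬(p3 → ¬p5)  //  ¬¬p3, (p3 → ¬p5).
          branch 2.2.1 (add ¬p3, ¬(p3 → ¬p5)):
            ¬(p3 → ¬p5): α-rule — add p3, ¬¬p5.
            × closes — contains both p3 and ¬p3.
          branch 2.2.2 (add ¬¬p3, (p3 → ¬p5)):
            (p3 → ¬p5): β-rule — branch into ¬p3  //  ¬p5.
              branch 2.2.2.1 (add ¬p3):
                × closes — contains both p3 and ¬p3.
              branch 2.2.2.2 (add ¬p5):
                ○ open, literals {p1=0, p3=1, p5=0}.
4 branches closed, 4 open.
An open branch gives a countermodel: p3=1, p4=0 (unmentioned atoms arbitrary); under it the original formula is false.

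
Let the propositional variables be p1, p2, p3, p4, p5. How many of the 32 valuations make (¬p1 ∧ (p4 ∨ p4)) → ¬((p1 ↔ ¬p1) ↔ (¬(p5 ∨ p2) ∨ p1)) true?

Initial set: {((¬p1 ∧ (p4 ∨ p4)) → ¬((p1 ↔ ¬p1) ↔ (¬(p5 ∨ p2) ∨ p1)))}.
((¬p1 ∧ (p4 ∨ p4)) → ¬((p1 ↔ ¬p1) ↔ (¬(p5 ∨ p2) ∨ p1))): β-rule — branch into ¬(¬p1 ∧ (p4 ∨ p4))  //  ¬((p1 ↔ ¬p1) ↔ (¬(p5 ∨ p2) ∨ p1)).
  branch 1 (add ¬(¬p1 ∧ (p4 ∨ p4))):
    ¬(¬p1 ∧ (p4 ∨ p4)): β-rule — branch into ¬¬p1  //  ¬(p4 ∨ p4).
      branch 1.1 (add ¬¬p1):
        ○ open, literals {p1=T}.
      branch 1.2 (add ¬(p4 ∨ p4)):
        ¬(p4 ∨ p4): α-rule — add ¬p4, ¬p4.
        ○ open, literals {p4=F}.
  branch 2 (add ¬((p1 ↔ ¬p1) ↔ (¬(p5 ∨ p2) ∨ p1))):
    ¬((p1 ↔ ¬p1) ↔ (¬(p5 ∨ p2) ∨ p1)): β-rule — branch into (p1 ↔ ¬p1), ¬(¬(p5 ∨ p2) ∨ p1)  //  ¬(p1 ↔ ¬p1), (¬(p5 ∨ p2) ∨ p1).
      branch 2.1 (add (p1 ↔ ¬p1), ¬(¬(p5 ∨ p2) ∨ p1)):
        ¬(¬(p5 ∨ p2) ∨ p1): α-rule — add ¬¬(p5 ∨ p2), ¬p1.
        (p1 ↔ ¬p1): β-rule — branch into p1, ¬p1  //  ¬p1, ¬¬p1.
          branch 2.1.1 (add p1, ¬p1):
            × closes — contains both p1 and ¬p1.
          branch 2.1.2 (add ¬p1, ¬¬p1):
            × closes — contains both p1 and ¬p1.
      branch 2.2 (add ¬(p1 ↔ ¬p1), (¬(p5 ∨ p2) ∨ p1)):
        ¬(p1 ↔ ¬p1): β-rule — branch into p1, ¬¬p1  //  ¬p1, ¬p1.
          branch 2.2.1 (add p1, ¬¬p1):
            (¬(p5 ∨ p2) ∨ p1): β-rule — branch into ¬(p5 ∨ p2)  //  p1.
              branch 2.2.1.1 (add ¬(p5 ∨ p2)):
                ¬(p5 ∨ p2): α-rule — add ¬p5, ¬p2.
                ○ open, literals {p1=T, p2=F, p5=F}.
              branch 2.2.1.2 (add p1):
                ○ open, literals {p1=T}.
          branch 2.2.2 (add ¬p1, ¬p1):
            (¬(p5 ∨ p2) ∨ p1): β-rule — branch into ¬(p5 ∨ p2)  //  p1.
              branch 2.2.2.1 (add ¬(p5 ∨ p2)):
                ¬(p5 ∨ p2): α-rule — add ¬p5, ¬p2.
                ○ open, literals {p1=F, p2=F, p5=F}.
              branch 2.2.2.2 (add p1):
                × closes — contains both p1 and ¬p1.
3 branches closed, 5 open.
Each open branch fixes some atoms; the unmentioned ones are free. Counting distinct full assignments: branch {p1=T} (p2, p3, p4, p5) contributes 16 new; branch {p4=F} (p1, p2, p3, p5) contributes 8 new; branch {p1=T, p2=F, p5=F} (p3, p4) contributes 0 new; branch {p1=T} (p2, p3, p4, p5) contributes 0 new; branch {p1=F, p2=F, p5=F} (p3, p4) contributes 2 new. Total: 26.

26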